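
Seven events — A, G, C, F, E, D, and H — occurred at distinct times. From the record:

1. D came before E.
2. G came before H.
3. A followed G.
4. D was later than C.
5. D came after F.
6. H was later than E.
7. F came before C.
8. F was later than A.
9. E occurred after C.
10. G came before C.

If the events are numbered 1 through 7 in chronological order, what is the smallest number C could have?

A, F, and G must all come before C — 3 forced predecessors.
Nothing else is forced ahead of C, so its earliest slot is position 3 + 1 = 4.

4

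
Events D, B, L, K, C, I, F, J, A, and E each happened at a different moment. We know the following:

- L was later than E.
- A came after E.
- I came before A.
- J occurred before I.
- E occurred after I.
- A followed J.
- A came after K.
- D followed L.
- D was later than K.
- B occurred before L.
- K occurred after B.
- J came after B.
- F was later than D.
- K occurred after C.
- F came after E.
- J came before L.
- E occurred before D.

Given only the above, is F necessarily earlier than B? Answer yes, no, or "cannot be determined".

Tracing the constraints gives B → L → D → F, so B must come before F.
That means F cannot be before B.

no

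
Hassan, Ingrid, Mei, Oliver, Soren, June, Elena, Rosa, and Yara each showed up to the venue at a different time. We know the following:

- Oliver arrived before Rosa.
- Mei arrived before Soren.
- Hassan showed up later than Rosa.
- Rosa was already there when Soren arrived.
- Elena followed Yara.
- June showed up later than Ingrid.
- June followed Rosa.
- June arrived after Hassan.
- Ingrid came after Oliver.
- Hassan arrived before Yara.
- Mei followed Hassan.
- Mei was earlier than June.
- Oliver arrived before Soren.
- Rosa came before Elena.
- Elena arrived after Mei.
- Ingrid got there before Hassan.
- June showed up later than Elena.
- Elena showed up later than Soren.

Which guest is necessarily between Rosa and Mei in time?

Tracing the constraints gives Rosa → Hassan → Mei, so Hassan sits after Rosa and before Mei.
No other guest is forced both after Rosa and before Mei.

Hassan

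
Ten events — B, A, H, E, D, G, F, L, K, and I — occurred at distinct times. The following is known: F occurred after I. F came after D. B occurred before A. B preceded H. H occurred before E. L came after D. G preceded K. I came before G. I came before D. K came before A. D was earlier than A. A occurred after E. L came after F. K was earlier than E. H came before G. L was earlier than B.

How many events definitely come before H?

5

Directly stated before H: B.
D reaches H via D → L → B → H.
F reaches H via F → L → B → H.
I reaches H via I → D → L → B → H.
Likewise L reaches H by chaining the stated constraints.
That's B, D, F, I, and L — 5 in all.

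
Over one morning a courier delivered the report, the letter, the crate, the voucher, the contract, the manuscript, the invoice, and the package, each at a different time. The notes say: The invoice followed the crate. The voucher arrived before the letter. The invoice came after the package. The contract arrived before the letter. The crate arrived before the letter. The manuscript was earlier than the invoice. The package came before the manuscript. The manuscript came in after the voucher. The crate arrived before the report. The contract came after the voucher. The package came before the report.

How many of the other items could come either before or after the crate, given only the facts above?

Forced after the crate: the invoice, the letter, and the report.
That leaves the contract, the manuscript, the package, and the voucher with no forced order relative to the crate — 4.

4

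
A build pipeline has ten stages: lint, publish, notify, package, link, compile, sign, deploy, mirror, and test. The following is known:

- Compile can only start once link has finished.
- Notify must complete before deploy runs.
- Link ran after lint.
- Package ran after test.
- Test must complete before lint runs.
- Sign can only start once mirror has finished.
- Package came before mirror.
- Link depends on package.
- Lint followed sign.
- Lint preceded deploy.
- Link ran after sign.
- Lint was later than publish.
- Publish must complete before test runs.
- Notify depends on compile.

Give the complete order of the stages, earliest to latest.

publish, test, package, mirror, sign, lint, link, compile, notify, deploy

The constraints fix every adjacent pair, so only one ordering works:
publish → test → package → mirror → sign → lint → link → compile → notify → deploy.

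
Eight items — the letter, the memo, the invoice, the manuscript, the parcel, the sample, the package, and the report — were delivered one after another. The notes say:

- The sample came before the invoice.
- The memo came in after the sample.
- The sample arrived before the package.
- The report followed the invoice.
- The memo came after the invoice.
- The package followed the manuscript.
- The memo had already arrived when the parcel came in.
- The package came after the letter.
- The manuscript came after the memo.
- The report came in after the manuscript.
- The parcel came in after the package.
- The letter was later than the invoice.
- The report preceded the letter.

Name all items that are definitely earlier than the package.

Directly stated before the package: the letter, the manuscript, and the sample.
The invoice reaches the package via the invoice → the letter → the package.
The memo reaches the package via the memo → the manuscript → the package.
The report reaches the package via the report → the letter → the package.

the invoice, the letter, the manuscript, the memo, the report, the sample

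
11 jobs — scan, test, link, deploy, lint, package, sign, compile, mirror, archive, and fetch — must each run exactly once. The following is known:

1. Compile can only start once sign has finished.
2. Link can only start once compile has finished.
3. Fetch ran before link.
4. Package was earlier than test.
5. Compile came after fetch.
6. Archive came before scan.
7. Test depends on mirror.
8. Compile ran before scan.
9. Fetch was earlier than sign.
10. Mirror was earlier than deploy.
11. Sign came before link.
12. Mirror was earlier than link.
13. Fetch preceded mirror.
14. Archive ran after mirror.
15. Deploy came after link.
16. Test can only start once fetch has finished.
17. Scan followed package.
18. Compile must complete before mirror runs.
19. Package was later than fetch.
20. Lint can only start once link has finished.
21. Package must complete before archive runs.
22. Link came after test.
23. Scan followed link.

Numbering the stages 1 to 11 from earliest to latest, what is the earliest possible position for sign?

Fetch must come before sign — 1 forced predecessor.
Nothing else is forced ahead of sign, so its earliest slot is position 1 + 1 = 2.

2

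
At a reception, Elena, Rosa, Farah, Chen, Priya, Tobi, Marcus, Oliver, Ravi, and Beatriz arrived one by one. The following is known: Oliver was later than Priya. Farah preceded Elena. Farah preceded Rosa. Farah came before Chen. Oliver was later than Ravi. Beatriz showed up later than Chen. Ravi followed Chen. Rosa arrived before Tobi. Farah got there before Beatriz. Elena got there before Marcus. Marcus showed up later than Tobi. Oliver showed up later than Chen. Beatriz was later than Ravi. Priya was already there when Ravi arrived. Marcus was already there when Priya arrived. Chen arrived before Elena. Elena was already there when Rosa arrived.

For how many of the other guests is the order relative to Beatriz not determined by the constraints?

Forced before Beatriz: Chen, Elena, Farah, Marcus, Priya, Ravi, Rosa, and Tobi.
That leaves Oliver with no forced order relative to Beatriz — 1.

1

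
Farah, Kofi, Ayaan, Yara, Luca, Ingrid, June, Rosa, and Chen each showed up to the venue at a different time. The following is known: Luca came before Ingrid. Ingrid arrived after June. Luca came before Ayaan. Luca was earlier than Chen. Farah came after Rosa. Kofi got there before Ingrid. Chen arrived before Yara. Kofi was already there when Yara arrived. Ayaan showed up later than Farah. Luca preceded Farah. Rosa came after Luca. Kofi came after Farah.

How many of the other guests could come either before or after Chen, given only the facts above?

6

Forced before Chen: Luca; forced after Chen: Yara.
That leaves Ayaan, Farah, Ingrid, June, Kofi, and Rosa with no forced order relative to Chen — 6.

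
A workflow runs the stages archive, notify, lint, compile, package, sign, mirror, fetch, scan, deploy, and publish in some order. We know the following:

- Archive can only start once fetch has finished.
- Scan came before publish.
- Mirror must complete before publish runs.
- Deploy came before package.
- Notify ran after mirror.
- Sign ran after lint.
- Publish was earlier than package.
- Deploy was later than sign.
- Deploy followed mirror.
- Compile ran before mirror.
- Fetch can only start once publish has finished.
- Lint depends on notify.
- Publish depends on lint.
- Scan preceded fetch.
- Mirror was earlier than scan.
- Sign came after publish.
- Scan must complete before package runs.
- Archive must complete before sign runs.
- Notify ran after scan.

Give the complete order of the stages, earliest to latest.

The constraints fix every adjacent pair, so only one ordering works:
compile → mirror → scan → notify → lint → publish → fetch → archive → sign → deploy → package.

compile, mirror, scan, notify, lint, publish, fetch, archive, sign, deploy, package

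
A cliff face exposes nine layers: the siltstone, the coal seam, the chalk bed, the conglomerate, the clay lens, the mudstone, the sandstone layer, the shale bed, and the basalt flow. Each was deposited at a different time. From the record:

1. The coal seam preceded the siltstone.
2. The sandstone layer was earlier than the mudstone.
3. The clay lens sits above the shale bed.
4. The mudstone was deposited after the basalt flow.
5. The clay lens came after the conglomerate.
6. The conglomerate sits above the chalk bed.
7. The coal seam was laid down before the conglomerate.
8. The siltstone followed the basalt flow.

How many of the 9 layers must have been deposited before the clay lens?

4

Directly stated before the clay lens: the conglomerate and the shale bed.
The chalk bed reaches the clay lens via the chalk bed → the conglomerate → the clay lens.
The coal seam reaches the clay lens via the coal seam → the conglomerate → the clay lens.
No chain forces the sandstone layer (or any of the others) ahead of the clay lens.
That's the chalk bed, the coal seam, the conglomerate, and the shale bed — 4 in all.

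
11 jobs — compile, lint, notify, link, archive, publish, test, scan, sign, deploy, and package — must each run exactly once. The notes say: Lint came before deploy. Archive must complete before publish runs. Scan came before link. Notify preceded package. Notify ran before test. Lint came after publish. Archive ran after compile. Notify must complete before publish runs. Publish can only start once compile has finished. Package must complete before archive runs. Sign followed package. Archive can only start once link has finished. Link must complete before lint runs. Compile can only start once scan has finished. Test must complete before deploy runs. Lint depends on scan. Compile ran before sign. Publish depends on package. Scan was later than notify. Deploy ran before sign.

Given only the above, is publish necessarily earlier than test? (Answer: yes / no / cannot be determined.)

cannot be determined

No chain of stated constraints runs from publish to test, and none runs from test to publish either.
So the relative order of publish and test is not fixed by the given facts.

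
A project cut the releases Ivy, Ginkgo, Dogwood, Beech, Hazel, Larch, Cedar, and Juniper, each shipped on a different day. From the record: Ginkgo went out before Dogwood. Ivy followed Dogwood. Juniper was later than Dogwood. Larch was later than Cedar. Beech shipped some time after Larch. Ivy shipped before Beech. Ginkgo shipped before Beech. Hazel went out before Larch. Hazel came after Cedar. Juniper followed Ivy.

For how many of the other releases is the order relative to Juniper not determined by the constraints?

Forced before Juniper: Dogwood, Ginkgo, and Ivy.
That leaves Beech, Cedar, Hazel, and Larch with no forced order relative to Juniper — 4.

4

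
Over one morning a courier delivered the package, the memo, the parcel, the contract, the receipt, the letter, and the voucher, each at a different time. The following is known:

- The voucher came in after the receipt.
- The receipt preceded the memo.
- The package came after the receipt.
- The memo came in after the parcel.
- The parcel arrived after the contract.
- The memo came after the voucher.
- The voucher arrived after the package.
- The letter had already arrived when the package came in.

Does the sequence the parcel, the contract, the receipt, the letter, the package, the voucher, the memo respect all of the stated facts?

no

The constraints require the contract before the parcel, but in the proposed sequence the parcel appears ahead of the contract. That one violation is enough.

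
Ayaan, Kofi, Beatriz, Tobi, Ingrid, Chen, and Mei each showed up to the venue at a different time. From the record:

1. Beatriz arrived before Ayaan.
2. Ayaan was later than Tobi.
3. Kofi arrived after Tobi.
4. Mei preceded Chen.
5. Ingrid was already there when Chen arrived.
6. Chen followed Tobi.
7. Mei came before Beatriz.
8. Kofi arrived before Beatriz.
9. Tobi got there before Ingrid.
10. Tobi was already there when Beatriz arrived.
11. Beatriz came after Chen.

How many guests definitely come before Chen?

3

Directly stated before Chen: Ingrid, Mei, and Tobi.
No chain forces Kofi (or any of the others) ahead of Chen.
That's Ingrid, Mei, and Tobi — 3 in all.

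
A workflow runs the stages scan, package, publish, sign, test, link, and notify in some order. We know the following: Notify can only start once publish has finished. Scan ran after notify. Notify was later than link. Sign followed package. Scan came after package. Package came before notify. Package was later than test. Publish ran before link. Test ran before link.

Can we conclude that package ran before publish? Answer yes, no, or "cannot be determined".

No chain of stated constraints runs from package to publish, and none runs from publish to package either.
So the relative order of package and publish is not fixed by the given facts.

cannot be determined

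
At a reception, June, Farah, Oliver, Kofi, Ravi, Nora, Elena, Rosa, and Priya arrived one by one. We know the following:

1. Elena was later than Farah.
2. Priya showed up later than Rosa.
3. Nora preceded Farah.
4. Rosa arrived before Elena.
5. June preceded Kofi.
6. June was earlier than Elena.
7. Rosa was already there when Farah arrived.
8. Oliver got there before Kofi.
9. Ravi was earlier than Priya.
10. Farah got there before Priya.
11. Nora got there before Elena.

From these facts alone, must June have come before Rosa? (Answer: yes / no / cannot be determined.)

cannot be determined

No chain of stated constraints runs from June to Rosa, and none runs from Rosa to June either.
So the relative order of June and Rosa is not fixed by the given facts.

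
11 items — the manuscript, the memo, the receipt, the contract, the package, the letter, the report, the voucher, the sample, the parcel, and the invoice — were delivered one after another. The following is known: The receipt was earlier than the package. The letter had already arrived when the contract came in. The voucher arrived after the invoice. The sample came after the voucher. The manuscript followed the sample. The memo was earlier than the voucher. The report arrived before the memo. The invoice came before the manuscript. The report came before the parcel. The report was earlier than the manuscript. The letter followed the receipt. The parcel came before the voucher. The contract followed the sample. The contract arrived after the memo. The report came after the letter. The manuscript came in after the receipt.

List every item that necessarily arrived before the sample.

Directly stated before the sample: the voucher.
The invoice reaches the sample via the invoice → the voucher → the sample.
The letter reaches the sample via the letter → the report → the memo → the voucher → the sample.
The memo reaches the sample via the memo → the voucher → the sample.
Likewise the parcel, the receipt, and the report each reach the sample by chaining the stated constraints.
No chain forces the manuscript (or any of the others) ahead of the sample.

the invoice, the letter, the memo, the parcel, the receipt, the report, the voucher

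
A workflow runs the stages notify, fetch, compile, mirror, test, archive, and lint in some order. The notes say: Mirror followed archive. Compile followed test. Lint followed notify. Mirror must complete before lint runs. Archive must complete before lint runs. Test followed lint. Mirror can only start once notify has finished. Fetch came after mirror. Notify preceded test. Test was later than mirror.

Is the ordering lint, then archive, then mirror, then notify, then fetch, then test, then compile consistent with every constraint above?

The constraints require mirror before lint, but in the proposed sequence lint appears ahead of mirror. That one violation is enough.

no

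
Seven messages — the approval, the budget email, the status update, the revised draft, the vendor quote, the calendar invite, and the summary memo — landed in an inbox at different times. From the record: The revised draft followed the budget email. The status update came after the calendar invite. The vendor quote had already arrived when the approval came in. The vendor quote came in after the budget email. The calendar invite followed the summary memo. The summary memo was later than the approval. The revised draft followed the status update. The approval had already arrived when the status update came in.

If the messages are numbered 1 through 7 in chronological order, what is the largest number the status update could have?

The status update must come before the revised draft — 1 message forced after it.
Everything else can be placed before the status update in some valid order, so the status update can sit as late as position 7 − 1 = 6.

6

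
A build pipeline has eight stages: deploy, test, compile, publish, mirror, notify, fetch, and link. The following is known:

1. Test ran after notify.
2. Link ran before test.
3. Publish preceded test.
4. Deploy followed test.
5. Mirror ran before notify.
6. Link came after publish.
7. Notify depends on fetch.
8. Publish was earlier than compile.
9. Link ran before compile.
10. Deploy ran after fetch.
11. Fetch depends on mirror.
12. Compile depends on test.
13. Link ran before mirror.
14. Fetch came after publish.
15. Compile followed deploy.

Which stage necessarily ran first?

publish

Publish has a chain of constraints placing it before every other stage, so publish must be first.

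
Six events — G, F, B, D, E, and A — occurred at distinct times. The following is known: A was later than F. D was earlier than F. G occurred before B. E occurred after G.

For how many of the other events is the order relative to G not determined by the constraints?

Forced after G: B and E.
That leaves A, D, and F with no forced order relative to G — 3.

3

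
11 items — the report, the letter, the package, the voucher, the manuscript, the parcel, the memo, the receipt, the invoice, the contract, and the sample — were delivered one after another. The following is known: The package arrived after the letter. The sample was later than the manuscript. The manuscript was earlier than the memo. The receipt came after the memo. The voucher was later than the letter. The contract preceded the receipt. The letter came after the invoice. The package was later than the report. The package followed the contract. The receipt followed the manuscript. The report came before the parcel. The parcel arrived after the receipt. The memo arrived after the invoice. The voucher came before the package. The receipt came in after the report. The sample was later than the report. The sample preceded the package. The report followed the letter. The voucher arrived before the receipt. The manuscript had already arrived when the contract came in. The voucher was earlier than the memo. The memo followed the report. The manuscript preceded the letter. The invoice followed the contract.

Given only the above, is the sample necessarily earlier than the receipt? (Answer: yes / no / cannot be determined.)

No chain of stated constraints runs from the sample to the receipt, and none runs from the receipt to the sample either.
So the relative order of the sample and the receipt is not fixed by the given facts.

cannot be determined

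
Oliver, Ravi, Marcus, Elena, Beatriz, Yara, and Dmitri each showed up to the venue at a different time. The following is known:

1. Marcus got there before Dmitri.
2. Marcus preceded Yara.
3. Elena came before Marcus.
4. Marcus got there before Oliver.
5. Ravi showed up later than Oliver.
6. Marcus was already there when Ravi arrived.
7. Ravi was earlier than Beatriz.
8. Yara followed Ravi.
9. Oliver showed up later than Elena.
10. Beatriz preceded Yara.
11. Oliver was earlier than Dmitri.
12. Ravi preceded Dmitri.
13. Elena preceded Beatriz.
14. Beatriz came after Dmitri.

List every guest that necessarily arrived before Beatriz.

Directly stated before Beatriz: Dmitri, Elena, and Ravi.
Marcus reaches Beatriz via Marcus → Dmitri → Beatriz.
Oliver reaches Beatriz via Oliver → Dmitri → Beatriz.

Dmitri, Elena, Marcus, Oliver, Ravi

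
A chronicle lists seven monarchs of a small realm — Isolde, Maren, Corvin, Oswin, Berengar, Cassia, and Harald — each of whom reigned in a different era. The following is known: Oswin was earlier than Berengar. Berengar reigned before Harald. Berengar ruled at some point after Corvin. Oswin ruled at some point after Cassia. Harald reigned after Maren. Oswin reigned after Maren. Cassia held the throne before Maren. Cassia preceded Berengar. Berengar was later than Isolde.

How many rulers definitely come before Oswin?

Directly stated before Oswin: Cassia and Maren.
No chain forces Corvin (or any of the others) ahead of Oswin.
That's Cassia and Maren — 2 in all.

2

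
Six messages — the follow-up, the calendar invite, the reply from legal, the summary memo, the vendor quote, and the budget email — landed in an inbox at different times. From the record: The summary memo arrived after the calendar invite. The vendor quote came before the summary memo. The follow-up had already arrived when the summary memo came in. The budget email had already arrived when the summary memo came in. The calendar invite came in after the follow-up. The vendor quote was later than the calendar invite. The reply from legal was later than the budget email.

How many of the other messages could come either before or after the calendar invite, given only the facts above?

2

Forced before the calendar invite: the follow-up; forced after the calendar invite: the summary memo and the vendor quote.
That leaves the budget email and the reply from legal with no forced order relative to the calendar invite — 2.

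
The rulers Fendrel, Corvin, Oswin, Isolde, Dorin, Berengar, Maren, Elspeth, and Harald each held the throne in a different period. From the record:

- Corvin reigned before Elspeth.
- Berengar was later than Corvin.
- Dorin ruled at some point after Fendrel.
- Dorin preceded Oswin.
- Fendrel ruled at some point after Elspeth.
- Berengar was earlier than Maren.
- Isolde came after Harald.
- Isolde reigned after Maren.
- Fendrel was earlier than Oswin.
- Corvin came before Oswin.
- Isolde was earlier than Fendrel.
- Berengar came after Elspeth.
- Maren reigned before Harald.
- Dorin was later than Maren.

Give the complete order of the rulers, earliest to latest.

The constraints fix every adjacent pair, so only one ordering works:
Corvin → Elspeth → Berengar → Maren → Harald → Isolde → Fendrel → Dorin → Oswin.

Corvin, Elspeth, Berengar, Maren, Harald, Isolde, Fendrel, Dorin, Oswin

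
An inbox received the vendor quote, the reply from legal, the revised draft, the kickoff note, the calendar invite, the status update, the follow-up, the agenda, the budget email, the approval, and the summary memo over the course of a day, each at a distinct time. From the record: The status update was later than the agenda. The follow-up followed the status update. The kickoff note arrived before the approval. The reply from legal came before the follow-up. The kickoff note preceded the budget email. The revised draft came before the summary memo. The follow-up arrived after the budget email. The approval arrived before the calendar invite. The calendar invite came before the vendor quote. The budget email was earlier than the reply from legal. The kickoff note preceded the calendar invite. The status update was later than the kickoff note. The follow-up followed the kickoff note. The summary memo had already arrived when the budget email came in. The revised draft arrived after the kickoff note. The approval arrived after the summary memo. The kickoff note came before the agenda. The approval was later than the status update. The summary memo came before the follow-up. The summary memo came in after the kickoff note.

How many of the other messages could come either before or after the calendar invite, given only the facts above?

Forced before the calendar invite: the agenda, the approval, the kickoff note, the revised draft, the status update, and the summary memo; forced after the calendar invite: the vendor quote.
That leaves the budget email, the follow-up, and the reply from legal with no forced order relative to the calendar invite — 3.

3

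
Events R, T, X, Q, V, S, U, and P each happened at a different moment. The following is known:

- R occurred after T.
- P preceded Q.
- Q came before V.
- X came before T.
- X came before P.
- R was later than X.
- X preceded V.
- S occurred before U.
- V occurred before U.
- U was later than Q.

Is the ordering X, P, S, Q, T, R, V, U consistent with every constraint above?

yes

Check each stated constraint against the proposed order — e.g. X is ahead of R; X is ahead of V. Every pair is in the required order; nothing is violated.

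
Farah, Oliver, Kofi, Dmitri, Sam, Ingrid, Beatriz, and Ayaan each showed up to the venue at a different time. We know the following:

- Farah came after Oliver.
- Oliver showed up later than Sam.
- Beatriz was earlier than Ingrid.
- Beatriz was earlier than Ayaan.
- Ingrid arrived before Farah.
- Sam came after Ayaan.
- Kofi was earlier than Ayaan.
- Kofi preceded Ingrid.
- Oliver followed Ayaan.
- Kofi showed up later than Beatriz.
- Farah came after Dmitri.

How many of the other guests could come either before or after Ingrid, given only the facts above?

Forced before Ingrid: Beatriz and Kofi; forced after Ingrid: Farah.
That leaves Ayaan, Dmitri, Oliver, and Sam with no forced order relative to Ingrid — 4.

4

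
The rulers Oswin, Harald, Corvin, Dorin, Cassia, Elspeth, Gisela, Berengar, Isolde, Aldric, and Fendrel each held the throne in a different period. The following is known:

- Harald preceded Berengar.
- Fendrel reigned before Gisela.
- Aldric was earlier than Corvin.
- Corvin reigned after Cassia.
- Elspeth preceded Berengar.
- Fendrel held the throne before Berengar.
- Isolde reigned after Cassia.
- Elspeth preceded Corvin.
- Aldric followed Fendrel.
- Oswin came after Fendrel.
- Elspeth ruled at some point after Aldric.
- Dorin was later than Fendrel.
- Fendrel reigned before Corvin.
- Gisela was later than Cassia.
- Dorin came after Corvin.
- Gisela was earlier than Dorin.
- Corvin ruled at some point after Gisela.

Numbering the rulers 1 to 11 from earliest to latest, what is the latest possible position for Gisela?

Gisela must come before Corvin and Dorin — 2 rulers forced after them.
Everything else can be placed before Gisela in some valid order, so Gisela can sit as late as position 11 − 2 = 9.

9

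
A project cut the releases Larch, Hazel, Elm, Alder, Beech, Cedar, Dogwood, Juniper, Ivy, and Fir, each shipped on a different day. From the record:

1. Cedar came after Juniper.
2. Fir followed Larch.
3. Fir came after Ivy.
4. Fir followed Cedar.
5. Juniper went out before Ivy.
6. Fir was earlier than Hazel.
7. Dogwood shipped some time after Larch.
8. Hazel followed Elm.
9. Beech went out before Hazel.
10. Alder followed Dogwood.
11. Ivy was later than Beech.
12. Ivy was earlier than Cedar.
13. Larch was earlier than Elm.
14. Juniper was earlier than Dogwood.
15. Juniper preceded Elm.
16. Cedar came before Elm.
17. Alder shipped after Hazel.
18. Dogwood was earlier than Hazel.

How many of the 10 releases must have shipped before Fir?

Directly stated before Fir: Cedar, Ivy, and Larch.
Beech reaches Fir via Beech → Ivy → Fir.
Juniper reaches Fir via Juniper → Cedar → Fir.
No chain forces Hazel (or any of the others) ahead of Fir.
That's Beech, Cedar, Ivy, Juniper, and Larch — 5 in all.

5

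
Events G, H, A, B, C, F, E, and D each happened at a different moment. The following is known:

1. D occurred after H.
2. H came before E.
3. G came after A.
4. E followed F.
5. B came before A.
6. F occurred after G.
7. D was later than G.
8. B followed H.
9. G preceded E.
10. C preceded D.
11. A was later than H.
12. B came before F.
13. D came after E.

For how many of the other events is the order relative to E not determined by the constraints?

Forced before E: A, B, F, G, and H; forced after E: D.
That leaves C with no forced order relative to E — 1.

1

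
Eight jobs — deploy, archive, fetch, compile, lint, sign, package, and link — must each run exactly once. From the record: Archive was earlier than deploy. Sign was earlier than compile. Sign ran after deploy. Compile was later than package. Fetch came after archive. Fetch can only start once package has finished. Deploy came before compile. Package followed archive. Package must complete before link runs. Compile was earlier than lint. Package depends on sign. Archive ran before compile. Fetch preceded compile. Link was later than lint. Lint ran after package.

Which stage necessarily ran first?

archive

Archive has a chain of constraints placing it before every other stage, so archive must be first.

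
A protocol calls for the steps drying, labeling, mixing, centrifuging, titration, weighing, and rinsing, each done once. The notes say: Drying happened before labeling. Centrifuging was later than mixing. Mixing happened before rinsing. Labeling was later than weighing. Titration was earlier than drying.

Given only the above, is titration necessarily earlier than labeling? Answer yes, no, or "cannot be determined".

Chain the constraints: titration → drying → labeling. Each link is directly stated, so titration comes before labeling.

yes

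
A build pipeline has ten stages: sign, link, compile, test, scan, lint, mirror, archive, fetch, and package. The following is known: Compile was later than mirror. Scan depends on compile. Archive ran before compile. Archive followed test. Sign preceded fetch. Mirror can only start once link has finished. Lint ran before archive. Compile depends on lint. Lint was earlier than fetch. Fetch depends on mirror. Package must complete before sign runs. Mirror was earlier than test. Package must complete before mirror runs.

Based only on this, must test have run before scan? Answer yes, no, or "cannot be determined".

yes

Chain the constraints: test → archive → compile → scan. Each link is directly stated, so test comes before scan.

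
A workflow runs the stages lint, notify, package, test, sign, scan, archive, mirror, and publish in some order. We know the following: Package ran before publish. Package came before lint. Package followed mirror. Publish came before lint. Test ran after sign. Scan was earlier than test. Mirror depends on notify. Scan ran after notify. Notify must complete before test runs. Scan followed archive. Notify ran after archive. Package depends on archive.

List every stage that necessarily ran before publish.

archive, mirror, notify, package

Directly stated before publish: package.
Archive reaches publish via archive → package → publish.
Mirror reaches publish via mirror → package → publish.
Notify reaches publish via notify → mirror → package → publish.
No chain forces lint (or any of the others) ahead of publish.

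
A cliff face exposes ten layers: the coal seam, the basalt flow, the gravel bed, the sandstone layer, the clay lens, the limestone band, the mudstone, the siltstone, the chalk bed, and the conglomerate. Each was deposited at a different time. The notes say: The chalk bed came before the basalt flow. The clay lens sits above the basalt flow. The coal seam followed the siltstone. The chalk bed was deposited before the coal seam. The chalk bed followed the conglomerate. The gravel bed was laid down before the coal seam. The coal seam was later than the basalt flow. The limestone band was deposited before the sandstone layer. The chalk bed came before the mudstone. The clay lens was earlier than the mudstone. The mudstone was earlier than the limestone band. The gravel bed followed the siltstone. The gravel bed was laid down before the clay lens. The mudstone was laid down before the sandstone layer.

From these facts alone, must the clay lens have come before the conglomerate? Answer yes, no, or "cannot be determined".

no

Tracing the constraints gives the conglomerate → the chalk bed → the basalt flow → the clay lens, so the conglomerate must come before the clay lens.
That means the clay lens cannot be before the conglomerate.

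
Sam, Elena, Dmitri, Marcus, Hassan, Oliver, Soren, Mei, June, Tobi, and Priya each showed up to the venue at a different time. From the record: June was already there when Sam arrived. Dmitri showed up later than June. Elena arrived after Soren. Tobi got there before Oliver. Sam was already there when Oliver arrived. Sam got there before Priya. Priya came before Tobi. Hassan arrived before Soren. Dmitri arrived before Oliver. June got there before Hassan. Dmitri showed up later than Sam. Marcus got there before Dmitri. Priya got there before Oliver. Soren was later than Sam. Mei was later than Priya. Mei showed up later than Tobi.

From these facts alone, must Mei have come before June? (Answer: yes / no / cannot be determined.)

Tracing the constraints gives June → Sam → Priya → Mei, so June must come before Mei.
That means Mei cannot be before June.

no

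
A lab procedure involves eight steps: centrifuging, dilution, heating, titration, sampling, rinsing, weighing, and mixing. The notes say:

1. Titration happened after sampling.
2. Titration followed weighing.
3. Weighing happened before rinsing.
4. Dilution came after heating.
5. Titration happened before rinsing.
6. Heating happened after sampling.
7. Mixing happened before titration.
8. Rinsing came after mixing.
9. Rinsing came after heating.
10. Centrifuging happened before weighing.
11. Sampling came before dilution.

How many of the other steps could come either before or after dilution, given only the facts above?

5

Forced before dilution: heating and sampling.
That leaves centrifuging, mixing, rinsing, titration, and weighing with no forced order relative to dilution — 5.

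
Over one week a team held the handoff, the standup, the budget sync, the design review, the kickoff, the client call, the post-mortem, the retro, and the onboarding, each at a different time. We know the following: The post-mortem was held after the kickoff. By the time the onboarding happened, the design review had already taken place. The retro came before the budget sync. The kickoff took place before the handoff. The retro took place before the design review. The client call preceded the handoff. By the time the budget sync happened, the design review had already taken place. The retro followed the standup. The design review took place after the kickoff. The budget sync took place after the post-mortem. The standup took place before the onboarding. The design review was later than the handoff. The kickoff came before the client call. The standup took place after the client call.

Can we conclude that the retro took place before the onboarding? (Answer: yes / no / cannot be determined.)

Chain the constraints: the retro → the design review → the onboarding. Each link is directly stated, so the retro comes before the onboarding.

yes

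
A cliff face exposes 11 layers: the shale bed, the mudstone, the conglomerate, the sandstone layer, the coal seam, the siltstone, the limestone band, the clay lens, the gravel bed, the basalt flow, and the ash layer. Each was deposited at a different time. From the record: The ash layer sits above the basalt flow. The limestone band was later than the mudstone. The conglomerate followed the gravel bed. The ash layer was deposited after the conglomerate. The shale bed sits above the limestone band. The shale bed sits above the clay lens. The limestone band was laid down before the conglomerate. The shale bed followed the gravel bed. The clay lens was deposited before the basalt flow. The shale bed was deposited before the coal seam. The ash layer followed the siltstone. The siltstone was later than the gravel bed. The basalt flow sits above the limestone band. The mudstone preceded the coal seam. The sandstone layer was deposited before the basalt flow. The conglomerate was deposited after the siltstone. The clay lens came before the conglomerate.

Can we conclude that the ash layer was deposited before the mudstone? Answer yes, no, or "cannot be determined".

no

Tracing the constraints gives the mudstone → the limestone band → the conglomerate → the ash layer, so the mudstone must come before the ash layer.
That means the ash layer cannot be before the mudstone.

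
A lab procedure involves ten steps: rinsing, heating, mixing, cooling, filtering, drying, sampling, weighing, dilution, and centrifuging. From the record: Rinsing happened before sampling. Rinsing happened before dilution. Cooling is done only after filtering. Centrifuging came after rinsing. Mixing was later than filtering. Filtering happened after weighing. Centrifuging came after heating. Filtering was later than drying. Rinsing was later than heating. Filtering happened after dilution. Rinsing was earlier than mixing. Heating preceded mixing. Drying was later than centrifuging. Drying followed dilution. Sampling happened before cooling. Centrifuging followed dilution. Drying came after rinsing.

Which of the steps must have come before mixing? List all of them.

Directly stated before mixing: filtering, heating, and rinsing.
Centrifuging reaches mixing via centrifuging → drying → filtering → mixing.
Dilution reaches mixing via dilution → filtering → mixing.
Drying reaches mixing via drying → filtering → mixing.
Likewise weighing reaches mixing by chaining the stated constraints.
No chain forces cooling (or any of the others) ahead of mixing.

centrifuging, dilution, drying, filtering, heating, rinsing, weighing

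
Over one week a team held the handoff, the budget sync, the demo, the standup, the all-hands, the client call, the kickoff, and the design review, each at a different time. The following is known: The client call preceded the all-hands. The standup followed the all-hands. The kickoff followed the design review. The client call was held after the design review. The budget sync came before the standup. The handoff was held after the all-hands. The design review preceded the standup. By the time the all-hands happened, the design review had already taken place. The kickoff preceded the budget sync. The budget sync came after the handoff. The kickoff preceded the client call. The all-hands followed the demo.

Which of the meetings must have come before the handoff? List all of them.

Directly stated before the handoff: the all-hands.
The client call reaches the handoff via the client call → the all-hands → the handoff.
The demo reaches the handoff via the demo → the all-hands → the handoff.
The design review reaches the handoff via the design review → the all-hands → the handoff.
Likewise the kickoff reaches the handoff by chaining the stated constraints.
No chain forces the budget sync (or any of the others) ahead of the handoff.

the all-hands, the client call, the demo, the design review, the kickoff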